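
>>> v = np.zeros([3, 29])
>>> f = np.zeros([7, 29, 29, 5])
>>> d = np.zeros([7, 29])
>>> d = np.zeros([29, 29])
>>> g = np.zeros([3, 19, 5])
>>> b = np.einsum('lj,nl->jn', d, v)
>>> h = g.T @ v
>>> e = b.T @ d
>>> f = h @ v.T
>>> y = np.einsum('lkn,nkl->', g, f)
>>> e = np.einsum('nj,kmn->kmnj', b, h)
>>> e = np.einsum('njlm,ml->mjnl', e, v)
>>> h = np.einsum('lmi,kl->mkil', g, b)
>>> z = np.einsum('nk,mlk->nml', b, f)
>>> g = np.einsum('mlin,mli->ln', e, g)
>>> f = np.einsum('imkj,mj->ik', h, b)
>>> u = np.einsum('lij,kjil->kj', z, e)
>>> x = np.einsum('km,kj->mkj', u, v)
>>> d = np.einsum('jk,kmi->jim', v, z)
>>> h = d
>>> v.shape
(3, 29)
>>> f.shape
(19, 5)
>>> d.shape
(3, 19, 5)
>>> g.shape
(19, 29)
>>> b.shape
(29, 3)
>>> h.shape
(3, 19, 5)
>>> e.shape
(3, 19, 5, 29)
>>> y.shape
()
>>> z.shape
(29, 5, 19)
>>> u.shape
(3, 19)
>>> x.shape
(19, 3, 29)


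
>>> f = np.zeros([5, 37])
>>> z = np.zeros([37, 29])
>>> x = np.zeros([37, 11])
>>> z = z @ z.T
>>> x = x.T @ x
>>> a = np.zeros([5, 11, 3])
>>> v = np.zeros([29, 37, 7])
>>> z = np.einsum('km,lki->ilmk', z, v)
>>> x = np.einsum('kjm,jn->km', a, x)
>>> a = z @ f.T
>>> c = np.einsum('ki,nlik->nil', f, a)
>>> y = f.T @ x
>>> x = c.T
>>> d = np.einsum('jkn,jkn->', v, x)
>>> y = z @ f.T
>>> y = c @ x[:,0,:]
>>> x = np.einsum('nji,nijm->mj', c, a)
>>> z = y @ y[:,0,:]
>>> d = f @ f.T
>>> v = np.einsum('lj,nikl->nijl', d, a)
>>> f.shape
(5, 37)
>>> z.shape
(7, 37, 7)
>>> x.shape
(5, 37)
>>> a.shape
(7, 29, 37, 5)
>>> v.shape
(7, 29, 5, 5)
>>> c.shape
(7, 37, 29)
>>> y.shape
(7, 37, 7)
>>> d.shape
(5, 5)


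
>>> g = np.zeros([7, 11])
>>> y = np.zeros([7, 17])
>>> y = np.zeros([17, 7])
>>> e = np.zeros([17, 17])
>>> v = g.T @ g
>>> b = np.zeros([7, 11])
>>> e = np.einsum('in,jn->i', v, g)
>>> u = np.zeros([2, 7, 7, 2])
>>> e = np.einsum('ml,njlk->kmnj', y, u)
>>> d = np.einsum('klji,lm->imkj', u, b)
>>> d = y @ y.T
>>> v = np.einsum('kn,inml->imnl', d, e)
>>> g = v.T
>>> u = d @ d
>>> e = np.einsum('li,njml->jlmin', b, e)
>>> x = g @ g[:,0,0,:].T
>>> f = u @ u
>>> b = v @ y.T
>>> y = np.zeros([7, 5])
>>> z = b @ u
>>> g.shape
(7, 17, 2, 2)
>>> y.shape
(7, 5)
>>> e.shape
(17, 7, 2, 11, 2)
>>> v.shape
(2, 2, 17, 7)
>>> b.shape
(2, 2, 17, 17)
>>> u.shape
(17, 17)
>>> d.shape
(17, 17)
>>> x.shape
(7, 17, 2, 7)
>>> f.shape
(17, 17)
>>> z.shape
(2, 2, 17, 17)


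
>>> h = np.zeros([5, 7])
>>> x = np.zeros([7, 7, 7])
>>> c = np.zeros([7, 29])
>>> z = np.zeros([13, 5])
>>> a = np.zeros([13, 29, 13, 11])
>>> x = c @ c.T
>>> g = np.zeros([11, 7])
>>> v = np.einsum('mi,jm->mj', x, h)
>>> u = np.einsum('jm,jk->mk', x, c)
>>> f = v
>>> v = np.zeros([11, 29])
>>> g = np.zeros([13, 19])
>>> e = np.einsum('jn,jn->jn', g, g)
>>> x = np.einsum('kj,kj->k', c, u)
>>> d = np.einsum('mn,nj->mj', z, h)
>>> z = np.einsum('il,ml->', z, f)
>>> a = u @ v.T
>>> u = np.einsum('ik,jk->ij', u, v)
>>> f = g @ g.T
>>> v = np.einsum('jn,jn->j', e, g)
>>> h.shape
(5, 7)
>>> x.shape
(7,)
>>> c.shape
(7, 29)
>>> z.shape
()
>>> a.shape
(7, 11)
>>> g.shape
(13, 19)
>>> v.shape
(13,)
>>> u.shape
(7, 11)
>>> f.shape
(13, 13)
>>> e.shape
(13, 19)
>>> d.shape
(13, 7)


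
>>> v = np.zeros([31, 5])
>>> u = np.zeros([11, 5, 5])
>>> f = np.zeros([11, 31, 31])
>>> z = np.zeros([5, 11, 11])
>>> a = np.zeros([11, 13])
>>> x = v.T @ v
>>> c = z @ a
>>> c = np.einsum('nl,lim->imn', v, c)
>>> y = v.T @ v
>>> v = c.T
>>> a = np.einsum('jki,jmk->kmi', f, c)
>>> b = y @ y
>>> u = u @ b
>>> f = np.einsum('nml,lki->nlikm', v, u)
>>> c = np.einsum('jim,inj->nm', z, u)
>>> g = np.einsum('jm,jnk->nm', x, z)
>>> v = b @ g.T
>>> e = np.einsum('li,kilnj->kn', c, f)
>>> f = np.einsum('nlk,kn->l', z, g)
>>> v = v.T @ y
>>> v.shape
(11, 5)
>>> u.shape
(11, 5, 5)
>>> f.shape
(11,)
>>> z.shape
(5, 11, 11)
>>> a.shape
(31, 13, 31)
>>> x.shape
(5, 5)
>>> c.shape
(5, 11)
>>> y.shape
(5, 5)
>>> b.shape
(5, 5)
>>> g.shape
(11, 5)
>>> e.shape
(31, 5)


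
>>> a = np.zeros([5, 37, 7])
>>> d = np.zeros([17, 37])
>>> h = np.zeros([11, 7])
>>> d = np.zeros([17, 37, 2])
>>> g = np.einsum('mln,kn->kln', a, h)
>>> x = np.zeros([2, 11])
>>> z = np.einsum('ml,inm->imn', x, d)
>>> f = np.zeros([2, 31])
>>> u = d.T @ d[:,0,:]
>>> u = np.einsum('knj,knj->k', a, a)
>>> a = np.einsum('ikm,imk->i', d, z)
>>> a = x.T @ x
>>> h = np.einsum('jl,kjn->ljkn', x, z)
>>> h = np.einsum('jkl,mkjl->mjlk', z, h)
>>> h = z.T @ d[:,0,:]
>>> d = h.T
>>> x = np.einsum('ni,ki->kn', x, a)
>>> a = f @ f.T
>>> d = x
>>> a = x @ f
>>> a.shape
(11, 31)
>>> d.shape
(11, 2)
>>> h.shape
(37, 2, 2)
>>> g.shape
(11, 37, 7)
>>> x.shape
(11, 2)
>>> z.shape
(17, 2, 37)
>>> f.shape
(2, 31)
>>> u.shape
(5,)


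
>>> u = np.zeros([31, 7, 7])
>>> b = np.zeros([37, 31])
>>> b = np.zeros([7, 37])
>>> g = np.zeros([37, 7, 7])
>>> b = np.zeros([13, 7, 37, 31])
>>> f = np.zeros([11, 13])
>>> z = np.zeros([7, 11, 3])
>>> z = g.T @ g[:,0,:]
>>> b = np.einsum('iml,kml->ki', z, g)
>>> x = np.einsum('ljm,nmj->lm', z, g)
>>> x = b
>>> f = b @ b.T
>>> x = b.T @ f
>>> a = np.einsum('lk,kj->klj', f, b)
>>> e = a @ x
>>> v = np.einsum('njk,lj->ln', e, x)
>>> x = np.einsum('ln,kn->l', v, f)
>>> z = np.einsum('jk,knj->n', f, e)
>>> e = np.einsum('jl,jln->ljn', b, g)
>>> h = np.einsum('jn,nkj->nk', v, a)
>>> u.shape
(31, 7, 7)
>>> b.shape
(37, 7)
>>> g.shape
(37, 7, 7)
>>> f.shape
(37, 37)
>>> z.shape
(37,)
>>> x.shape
(7,)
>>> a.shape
(37, 37, 7)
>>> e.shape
(7, 37, 7)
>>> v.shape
(7, 37)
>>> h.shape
(37, 37)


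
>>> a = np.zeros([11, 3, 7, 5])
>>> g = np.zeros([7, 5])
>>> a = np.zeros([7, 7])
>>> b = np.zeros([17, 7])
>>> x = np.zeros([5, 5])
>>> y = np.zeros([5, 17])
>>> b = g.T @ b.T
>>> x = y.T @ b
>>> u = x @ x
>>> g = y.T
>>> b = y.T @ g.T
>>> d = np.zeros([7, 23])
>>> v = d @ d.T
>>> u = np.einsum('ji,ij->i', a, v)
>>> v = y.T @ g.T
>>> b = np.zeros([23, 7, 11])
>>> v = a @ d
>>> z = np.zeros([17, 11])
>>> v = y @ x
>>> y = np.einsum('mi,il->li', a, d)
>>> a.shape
(7, 7)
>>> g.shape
(17, 5)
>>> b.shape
(23, 7, 11)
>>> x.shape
(17, 17)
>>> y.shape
(23, 7)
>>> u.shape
(7,)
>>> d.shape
(7, 23)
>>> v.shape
(5, 17)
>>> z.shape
(17, 11)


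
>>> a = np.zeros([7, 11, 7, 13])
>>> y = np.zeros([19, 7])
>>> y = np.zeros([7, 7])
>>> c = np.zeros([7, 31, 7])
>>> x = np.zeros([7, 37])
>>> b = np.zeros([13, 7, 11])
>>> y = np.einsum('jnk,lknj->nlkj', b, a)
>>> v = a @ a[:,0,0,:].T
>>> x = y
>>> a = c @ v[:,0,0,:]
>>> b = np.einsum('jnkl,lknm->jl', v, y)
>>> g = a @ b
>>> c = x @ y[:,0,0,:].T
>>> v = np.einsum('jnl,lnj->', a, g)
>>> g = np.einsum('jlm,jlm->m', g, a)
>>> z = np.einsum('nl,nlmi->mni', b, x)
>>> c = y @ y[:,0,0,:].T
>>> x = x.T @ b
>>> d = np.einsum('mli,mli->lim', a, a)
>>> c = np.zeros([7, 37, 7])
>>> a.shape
(7, 31, 7)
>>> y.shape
(7, 7, 11, 13)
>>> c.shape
(7, 37, 7)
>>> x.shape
(13, 11, 7, 7)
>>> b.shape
(7, 7)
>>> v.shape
()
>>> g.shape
(7,)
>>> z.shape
(11, 7, 13)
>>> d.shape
(31, 7, 7)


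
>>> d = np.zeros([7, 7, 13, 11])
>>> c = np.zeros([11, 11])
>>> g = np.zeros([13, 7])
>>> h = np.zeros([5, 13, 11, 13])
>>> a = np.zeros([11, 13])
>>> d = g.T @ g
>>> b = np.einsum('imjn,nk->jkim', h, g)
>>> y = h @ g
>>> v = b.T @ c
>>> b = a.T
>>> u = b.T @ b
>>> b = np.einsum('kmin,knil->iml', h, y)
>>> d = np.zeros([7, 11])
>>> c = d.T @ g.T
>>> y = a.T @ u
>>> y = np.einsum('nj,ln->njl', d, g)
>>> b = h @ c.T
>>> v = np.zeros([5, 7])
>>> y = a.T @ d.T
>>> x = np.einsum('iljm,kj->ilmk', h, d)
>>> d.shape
(7, 11)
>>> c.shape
(11, 13)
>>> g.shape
(13, 7)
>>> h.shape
(5, 13, 11, 13)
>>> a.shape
(11, 13)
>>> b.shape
(5, 13, 11, 11)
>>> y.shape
(13, 7)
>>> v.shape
(5, 7)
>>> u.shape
(11, 11)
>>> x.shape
(5, 13, 13, 7)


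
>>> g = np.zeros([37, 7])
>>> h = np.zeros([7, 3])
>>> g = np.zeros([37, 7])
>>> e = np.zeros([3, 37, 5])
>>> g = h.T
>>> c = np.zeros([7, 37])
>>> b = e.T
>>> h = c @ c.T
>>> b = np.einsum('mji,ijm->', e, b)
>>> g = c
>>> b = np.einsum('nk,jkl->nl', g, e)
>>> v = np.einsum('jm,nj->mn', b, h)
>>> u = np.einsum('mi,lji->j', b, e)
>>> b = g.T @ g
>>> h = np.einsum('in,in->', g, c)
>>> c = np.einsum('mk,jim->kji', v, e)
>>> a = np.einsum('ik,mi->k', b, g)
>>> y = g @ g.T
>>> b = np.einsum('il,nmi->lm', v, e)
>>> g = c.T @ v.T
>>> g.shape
(37, 3, 5)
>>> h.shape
()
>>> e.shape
(3, 37, 5)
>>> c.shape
(7, 3, 37)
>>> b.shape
(7, 37)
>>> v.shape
(5, 7)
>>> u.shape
(37,)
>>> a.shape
(37,)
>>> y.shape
(7, 7)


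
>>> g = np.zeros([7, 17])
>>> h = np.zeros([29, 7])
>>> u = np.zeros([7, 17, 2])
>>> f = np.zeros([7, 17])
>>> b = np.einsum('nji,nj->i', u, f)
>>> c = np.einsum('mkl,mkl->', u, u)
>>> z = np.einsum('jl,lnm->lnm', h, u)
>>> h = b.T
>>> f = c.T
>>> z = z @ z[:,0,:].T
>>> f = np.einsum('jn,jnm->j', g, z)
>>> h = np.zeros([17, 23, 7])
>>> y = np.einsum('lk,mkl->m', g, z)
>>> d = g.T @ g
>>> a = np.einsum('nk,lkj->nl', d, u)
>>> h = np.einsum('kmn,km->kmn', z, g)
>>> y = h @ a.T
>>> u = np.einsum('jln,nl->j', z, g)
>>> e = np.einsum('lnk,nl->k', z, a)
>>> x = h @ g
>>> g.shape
(7, 17)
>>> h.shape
(7, 17, 7)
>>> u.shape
(7,)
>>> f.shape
(7,)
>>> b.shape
(2,)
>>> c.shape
()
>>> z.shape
(7, 17, 7)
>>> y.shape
(7, 17, 17)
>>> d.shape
(17, 17)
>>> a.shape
(17, 7)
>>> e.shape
(7,)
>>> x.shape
(7, 17, 17)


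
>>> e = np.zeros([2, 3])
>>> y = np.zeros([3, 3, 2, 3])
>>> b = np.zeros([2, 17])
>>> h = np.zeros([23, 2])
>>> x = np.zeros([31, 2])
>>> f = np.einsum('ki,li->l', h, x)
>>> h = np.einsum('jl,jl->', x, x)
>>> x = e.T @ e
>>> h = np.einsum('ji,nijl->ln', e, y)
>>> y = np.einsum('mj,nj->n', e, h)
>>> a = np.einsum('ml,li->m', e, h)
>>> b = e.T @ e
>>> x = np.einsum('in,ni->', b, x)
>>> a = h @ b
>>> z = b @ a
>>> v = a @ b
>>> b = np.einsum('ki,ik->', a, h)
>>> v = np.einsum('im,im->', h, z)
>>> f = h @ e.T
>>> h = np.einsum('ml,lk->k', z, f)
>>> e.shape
(2, 3)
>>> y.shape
(3,)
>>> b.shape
()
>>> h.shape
(2,)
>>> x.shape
()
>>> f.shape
(3, 2)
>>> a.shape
(3, 3)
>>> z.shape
(3, 3)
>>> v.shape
()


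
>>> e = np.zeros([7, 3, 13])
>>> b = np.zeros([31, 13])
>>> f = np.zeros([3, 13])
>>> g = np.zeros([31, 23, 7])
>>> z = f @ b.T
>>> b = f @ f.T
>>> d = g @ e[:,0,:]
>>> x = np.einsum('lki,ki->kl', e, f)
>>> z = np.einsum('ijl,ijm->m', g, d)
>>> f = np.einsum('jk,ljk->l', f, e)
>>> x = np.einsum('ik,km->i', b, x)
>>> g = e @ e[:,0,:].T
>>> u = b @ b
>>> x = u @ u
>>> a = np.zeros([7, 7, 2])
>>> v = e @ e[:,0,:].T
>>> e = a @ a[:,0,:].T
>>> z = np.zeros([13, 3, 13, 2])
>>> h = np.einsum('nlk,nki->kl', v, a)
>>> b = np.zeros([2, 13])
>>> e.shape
(7, 7, 7)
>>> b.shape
(2, 13)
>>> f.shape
(7,)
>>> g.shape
(7, 3, 7)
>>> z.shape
(13, 3, 13, 2)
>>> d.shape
(31, 23, 13)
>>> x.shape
(3, 3)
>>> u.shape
(3, 3)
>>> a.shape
(7, 7, 2)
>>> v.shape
(7, 3, 7)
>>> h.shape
(7, 3)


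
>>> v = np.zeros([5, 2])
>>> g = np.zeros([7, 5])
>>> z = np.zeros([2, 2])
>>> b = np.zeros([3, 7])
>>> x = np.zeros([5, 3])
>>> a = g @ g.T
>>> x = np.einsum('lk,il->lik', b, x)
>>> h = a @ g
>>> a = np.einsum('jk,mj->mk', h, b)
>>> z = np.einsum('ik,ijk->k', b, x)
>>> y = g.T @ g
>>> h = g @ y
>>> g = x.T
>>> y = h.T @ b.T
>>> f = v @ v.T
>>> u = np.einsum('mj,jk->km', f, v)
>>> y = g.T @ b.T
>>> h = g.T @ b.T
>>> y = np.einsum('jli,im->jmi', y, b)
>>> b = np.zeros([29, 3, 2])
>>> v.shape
(5, 2)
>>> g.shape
(7, 5, 3)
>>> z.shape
(7,)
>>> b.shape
(29, 3, 2)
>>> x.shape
(3, 5, 7)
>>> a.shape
(3, 5)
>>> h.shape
(3, 5, 3)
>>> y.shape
(3, 7, 3)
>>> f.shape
(5, 5)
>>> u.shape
(2, 5)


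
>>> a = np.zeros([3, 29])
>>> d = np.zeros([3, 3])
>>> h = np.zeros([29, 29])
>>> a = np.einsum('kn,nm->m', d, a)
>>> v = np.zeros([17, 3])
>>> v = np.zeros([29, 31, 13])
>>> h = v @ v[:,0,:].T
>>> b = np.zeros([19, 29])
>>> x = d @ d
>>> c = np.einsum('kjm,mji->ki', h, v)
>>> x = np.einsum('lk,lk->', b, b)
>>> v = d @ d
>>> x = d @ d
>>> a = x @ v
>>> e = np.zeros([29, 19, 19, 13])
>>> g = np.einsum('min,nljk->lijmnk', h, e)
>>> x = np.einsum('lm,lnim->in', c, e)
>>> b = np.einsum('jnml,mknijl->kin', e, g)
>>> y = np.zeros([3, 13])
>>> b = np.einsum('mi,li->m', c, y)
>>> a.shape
(3, 3)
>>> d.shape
(3, 3)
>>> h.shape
(29, 31, 29)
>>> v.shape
(3, 3)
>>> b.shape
(29,)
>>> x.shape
(19, 19)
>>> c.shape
(29, 13)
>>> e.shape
(29, 19, 19, 13)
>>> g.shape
(19, 31, 19, 29, 29, 13)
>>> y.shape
(3, 13)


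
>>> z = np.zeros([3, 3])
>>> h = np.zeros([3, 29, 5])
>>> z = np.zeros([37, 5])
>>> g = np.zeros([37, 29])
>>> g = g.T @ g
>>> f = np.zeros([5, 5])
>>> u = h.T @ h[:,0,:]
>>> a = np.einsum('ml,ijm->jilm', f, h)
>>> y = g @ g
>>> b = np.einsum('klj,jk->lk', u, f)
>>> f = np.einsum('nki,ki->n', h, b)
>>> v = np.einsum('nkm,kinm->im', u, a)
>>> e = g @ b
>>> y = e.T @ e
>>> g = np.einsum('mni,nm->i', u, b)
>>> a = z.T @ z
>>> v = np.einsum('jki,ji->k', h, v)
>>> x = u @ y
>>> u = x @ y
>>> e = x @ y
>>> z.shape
(37, 5)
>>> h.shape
(3, 29, 5)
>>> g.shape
(5,)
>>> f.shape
(3,)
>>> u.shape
(5, 29, 5)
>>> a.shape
(5, 5)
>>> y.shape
(5, 5)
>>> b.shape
(29, 5)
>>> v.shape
(29,)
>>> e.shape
(5, 29, 5)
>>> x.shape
(5, 29, 5)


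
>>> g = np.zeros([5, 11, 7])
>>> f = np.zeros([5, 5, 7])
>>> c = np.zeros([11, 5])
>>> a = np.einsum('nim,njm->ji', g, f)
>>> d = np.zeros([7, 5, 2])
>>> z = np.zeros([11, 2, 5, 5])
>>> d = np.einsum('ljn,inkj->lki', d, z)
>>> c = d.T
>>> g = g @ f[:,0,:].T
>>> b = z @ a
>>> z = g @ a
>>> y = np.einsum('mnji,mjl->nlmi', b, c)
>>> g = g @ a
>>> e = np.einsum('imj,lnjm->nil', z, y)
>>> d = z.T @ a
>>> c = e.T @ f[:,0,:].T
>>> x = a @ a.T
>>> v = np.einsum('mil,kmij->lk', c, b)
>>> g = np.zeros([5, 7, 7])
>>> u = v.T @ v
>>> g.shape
(5, 7, 7)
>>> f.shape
(5, 5, 7)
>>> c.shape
(2, 5, 5)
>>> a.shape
(5, 11)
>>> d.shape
(11, 11, 11)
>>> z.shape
(5, 11, 11)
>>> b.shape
(11, 2, 5, 11)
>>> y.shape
(2, 7, 11, 11)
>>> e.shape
(7, 5, 2)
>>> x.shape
(5, 5)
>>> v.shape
(5, 11)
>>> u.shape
(11, 11)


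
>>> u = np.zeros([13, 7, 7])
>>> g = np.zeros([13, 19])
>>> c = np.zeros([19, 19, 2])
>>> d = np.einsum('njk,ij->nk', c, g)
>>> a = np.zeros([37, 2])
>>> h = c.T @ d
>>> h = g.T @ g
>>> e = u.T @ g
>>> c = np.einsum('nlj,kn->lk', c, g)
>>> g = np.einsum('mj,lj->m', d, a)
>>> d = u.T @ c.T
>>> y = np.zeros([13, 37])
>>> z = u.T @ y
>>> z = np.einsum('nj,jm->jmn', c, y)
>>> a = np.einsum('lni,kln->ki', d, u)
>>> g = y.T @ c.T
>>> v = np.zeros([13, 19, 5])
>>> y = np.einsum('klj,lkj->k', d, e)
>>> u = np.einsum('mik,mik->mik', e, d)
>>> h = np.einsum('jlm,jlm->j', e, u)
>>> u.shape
(7, 7, 19)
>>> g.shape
(37, 19)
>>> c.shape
(19, 13)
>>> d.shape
(7, 7, 19)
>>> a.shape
(13, 19)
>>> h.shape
(7,)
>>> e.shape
(7, 7, 19)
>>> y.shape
(7,)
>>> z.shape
(13, 37, 19)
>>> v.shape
(13, 19, 5)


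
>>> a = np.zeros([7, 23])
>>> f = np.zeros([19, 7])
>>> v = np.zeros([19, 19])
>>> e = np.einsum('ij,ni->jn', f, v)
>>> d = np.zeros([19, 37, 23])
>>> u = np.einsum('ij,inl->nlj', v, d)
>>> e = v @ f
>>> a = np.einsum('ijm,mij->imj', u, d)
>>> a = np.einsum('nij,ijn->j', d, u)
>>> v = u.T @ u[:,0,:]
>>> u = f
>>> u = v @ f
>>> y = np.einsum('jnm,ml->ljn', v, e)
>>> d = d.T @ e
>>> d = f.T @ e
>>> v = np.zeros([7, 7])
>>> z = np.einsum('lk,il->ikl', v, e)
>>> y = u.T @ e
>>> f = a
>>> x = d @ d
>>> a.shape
(23,)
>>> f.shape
(23,)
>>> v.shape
(7, 7)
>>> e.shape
(19, 7)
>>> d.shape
(7, 7)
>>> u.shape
(19, 23, 7)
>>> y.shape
(7, 23, 7)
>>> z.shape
(19, 7, 7)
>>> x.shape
(7, 7)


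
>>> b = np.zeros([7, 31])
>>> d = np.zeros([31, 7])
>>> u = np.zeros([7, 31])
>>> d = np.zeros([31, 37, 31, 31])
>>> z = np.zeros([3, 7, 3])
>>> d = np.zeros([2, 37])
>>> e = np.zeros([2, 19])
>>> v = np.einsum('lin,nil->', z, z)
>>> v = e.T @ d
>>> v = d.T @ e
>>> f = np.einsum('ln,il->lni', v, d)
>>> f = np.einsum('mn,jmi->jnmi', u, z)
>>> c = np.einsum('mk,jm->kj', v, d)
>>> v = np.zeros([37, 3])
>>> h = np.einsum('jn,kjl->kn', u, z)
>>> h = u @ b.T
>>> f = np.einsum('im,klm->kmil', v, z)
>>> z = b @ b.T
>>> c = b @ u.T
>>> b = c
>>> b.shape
(7, 7)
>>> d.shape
(2, 37)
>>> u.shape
(7, 31)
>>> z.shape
(7, 7)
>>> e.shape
(2, 19)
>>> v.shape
(37, 3)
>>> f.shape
(3, 3, 37, 7)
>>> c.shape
(7, 7)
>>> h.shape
(7, 7)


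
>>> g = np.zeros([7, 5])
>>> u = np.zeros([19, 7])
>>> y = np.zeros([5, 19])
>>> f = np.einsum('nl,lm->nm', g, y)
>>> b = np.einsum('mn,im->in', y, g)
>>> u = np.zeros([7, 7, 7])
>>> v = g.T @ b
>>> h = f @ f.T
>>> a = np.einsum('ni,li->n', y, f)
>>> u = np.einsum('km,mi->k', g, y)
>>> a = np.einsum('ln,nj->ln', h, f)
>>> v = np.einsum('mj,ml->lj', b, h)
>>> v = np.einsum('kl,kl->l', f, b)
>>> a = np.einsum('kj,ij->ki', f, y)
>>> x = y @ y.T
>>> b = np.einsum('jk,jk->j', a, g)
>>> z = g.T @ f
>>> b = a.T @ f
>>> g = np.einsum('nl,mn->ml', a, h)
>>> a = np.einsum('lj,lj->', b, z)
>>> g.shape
(7, 5)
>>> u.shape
(7,)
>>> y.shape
(5, 19)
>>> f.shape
(7, 19)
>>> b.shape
(5, 19)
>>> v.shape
(19,)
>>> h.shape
(7, 7)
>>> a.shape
()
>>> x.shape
(5, 5)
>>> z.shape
(5, 19)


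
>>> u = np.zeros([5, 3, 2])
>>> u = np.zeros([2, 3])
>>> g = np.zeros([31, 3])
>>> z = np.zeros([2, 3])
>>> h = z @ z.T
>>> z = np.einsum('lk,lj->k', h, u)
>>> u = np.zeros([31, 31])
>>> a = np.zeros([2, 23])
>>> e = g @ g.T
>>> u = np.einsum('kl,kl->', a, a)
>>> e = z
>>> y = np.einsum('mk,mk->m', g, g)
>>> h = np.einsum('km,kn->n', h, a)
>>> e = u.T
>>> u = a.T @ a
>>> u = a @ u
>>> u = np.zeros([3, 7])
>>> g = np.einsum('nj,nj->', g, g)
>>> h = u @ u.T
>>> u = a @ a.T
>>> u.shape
(2, 2)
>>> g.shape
()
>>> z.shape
(2,)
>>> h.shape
(3, 3)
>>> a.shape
(2, 23)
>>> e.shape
()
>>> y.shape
(31,)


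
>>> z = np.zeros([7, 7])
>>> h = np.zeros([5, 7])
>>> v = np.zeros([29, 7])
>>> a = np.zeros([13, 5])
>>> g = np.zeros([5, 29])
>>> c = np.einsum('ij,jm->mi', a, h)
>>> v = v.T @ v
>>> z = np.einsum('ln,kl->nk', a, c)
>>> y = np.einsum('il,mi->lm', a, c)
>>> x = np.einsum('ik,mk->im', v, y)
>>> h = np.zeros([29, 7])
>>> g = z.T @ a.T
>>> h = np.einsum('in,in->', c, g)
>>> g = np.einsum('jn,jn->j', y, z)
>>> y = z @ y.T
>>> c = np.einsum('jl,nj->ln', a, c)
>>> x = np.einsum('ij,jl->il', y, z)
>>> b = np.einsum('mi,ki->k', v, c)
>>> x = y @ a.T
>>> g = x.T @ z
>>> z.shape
(5, 7)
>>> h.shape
()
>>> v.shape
(7, 7)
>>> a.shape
(13, 5)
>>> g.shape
(13, 7)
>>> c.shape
(5, 7)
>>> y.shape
(5, 5)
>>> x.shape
(5, 13)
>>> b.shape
(5,)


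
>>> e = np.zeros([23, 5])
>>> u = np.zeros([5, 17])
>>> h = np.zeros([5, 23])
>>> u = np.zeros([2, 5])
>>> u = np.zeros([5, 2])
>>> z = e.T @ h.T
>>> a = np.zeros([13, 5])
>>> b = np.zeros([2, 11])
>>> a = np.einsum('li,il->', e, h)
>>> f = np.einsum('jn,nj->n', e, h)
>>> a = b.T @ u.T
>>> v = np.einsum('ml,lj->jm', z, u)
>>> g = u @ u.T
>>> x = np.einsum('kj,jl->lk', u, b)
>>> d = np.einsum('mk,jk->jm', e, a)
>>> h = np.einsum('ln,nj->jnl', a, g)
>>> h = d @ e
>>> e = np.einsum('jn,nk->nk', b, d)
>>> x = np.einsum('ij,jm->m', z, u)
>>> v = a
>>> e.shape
(11, 23)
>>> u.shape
(5, 2)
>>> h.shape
(11, 5)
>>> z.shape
(5, 5)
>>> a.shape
(11, 5)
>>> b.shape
(2, 11)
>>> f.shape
(5,)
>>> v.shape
(11, 5)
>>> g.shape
(5, 5)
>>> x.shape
(2,)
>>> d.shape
(11, 23)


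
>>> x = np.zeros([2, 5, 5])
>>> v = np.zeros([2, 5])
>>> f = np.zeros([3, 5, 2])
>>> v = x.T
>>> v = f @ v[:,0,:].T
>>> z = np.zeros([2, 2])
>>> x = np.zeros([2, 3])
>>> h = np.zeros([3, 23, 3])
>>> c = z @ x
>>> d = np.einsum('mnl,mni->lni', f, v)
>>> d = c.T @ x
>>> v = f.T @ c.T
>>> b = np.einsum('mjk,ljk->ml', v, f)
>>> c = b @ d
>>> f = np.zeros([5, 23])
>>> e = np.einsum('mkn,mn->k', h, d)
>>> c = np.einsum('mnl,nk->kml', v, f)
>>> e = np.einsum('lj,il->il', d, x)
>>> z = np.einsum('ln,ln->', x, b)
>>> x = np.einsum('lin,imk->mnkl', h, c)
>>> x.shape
(2, 3, 2, 3)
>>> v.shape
(2, 5, 2)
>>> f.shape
(5, 23)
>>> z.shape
()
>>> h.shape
(3, 23, 3)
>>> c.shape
(23, 2, 2)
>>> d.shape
(3, 3)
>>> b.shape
(2, 3)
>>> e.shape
(2, 3)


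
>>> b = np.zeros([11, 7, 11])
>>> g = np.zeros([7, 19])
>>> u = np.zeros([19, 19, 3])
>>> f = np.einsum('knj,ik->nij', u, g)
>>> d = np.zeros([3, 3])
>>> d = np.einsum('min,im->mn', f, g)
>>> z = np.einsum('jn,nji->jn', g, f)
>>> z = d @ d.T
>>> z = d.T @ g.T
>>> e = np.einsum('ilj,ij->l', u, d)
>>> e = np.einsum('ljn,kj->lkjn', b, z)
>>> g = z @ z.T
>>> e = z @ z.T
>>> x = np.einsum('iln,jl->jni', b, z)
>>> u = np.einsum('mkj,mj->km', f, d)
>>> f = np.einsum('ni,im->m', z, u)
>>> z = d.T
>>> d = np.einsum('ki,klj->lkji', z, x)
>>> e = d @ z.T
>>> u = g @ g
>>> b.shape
(11, 7, 11)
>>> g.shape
(3, 3)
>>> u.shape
(3, 3)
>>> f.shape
(19,)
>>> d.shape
(11, 3, 11, 19)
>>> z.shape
(3, 19)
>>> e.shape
(11, 3, 11, 3)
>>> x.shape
(3, 11, 11)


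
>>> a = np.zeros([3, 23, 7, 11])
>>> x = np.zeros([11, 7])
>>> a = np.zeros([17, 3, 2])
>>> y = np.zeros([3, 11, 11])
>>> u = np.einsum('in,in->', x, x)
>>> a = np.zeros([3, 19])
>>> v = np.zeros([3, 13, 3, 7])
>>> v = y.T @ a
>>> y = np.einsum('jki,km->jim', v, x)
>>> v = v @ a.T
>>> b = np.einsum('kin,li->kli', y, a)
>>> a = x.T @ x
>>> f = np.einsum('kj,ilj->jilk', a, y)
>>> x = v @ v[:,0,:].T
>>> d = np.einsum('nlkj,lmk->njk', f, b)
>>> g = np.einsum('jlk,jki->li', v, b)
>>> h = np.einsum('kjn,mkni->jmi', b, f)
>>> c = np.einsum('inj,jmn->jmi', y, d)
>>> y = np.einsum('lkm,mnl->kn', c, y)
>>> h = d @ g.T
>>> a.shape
(7, 7)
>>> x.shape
(11, 11, 11)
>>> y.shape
(7, 19)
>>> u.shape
()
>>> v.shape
(11, 11, 3)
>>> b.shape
(11, 3, 19)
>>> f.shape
(7, 11, 19, 7)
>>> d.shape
(7, 7, 19)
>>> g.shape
(11, 19)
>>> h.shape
(7, 7, 11)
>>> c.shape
(7, 7, 11)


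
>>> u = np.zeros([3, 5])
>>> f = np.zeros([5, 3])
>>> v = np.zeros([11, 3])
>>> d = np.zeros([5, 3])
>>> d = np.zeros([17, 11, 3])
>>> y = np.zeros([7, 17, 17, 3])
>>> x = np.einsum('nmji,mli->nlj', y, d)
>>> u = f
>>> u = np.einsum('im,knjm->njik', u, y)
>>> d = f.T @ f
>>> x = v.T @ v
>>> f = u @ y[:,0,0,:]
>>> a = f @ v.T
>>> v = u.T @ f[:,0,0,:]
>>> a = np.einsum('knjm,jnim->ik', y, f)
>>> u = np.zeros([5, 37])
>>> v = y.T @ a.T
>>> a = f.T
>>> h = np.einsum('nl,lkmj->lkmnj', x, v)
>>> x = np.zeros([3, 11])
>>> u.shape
(5, 37)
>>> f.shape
(17, 17, 5, 3)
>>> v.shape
(3, 17, 17, 5)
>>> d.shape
(3, 3)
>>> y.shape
(7, 17, 17, 3)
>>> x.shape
(3, 11)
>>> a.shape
(3, 5, 17, 17)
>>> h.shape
(3, 17, 17, 3, 5)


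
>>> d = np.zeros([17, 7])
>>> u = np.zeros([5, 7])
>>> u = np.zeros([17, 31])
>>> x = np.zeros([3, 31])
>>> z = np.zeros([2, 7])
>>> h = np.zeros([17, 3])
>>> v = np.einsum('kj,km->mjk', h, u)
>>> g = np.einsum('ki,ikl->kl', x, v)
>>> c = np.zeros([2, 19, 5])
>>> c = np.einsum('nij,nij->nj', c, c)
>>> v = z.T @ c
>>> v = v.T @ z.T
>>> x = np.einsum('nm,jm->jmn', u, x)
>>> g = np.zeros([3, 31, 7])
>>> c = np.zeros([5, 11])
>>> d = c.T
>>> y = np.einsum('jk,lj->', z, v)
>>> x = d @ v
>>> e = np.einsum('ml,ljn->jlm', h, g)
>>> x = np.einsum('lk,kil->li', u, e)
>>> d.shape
(11, 5)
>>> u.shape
(17, 31)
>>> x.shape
(17, 3)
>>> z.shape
(2, 7)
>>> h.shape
(17, 3)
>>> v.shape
(5, 2)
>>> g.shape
(3, 31, 7)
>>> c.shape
(5, 11)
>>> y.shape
()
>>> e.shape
(31, 3, 17)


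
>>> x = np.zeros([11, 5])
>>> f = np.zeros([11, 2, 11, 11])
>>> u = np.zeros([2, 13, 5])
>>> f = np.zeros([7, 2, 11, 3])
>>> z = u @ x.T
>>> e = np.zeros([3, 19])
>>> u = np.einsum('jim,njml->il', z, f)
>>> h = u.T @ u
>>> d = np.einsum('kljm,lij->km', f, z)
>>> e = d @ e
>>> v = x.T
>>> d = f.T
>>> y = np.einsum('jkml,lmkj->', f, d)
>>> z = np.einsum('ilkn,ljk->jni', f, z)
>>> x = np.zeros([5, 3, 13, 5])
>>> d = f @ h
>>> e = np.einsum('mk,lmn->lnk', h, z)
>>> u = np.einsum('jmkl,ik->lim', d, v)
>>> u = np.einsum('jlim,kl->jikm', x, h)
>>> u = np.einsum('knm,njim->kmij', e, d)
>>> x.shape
(5, 3, 13, 5)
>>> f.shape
(7, 2, 11, 3)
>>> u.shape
(13, 3, 11, 2)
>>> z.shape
(13, 3, 7)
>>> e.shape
(13, 7, 3)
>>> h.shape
(3, 3)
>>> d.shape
(7, 2, 11, 3)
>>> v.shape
(5, 11)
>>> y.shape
()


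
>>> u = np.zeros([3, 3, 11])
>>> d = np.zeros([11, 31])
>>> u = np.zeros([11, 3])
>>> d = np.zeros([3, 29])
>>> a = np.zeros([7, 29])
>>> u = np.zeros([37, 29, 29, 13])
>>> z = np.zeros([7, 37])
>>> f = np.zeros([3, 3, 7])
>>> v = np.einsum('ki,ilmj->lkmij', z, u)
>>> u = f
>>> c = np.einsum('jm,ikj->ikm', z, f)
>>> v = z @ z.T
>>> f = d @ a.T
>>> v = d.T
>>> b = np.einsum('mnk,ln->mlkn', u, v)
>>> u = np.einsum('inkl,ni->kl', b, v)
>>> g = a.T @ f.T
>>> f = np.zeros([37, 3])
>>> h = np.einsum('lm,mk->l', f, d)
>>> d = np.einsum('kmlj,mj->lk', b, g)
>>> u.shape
(7, 3)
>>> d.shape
(7, 3)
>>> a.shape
(7, 29)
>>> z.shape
(7, 37)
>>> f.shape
(37, 3)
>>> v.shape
(29, 3)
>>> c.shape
(3, 3, 37)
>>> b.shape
(3, 29, 7, 3)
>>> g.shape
(29, 3)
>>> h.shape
(37,)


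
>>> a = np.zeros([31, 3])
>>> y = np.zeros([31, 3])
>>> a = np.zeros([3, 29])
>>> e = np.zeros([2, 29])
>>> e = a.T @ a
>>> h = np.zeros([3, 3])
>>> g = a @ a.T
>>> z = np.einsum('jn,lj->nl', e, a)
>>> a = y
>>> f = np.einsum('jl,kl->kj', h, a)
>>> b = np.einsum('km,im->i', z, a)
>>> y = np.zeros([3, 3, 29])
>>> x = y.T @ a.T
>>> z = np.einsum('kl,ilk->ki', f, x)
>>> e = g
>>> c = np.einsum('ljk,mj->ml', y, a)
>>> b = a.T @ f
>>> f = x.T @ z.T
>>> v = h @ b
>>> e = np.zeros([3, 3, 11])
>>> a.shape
(31, 3)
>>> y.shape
(3, 3, 29)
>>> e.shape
(3, 3, 11)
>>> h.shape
(3, 3)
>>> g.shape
(3, 3)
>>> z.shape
(31, 29)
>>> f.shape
(31, 3, 31)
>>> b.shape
(3, 3)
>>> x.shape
(29, 3, 31)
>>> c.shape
(31, 3)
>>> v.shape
(3, 3)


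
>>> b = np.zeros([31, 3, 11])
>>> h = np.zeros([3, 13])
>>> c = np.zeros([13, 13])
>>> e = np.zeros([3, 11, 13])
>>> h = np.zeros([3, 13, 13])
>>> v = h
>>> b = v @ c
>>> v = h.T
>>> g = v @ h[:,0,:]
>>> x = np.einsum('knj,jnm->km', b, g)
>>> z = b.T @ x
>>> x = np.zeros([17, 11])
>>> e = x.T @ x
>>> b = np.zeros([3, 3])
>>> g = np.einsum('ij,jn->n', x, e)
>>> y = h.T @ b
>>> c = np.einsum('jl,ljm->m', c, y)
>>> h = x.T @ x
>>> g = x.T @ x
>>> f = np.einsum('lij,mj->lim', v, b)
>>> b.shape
(3, 3)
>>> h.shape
(11, 11)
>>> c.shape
(3,)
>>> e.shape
(11, 11)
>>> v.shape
(13, 13, 3)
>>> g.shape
(11, 11)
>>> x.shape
(17, 11)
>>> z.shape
(13, 13, 13)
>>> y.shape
(13, 13, 3)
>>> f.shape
(13, 13, 3)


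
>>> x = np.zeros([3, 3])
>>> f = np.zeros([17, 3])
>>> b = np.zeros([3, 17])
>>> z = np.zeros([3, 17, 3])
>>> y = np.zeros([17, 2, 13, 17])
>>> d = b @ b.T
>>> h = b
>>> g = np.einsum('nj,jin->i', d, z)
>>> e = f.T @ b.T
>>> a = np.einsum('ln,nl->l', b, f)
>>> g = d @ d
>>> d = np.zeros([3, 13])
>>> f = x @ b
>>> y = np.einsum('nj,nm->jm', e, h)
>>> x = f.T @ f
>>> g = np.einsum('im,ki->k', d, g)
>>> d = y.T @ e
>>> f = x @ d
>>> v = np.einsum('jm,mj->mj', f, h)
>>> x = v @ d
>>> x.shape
(3, 3)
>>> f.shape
(17, 3)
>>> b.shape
(3, 17)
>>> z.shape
(3, 17, 3)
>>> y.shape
(3, 17)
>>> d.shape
(17, 3)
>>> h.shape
(3, 17)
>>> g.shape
(3,)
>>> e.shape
(3, 3)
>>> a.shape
(3,)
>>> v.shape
(3, 17)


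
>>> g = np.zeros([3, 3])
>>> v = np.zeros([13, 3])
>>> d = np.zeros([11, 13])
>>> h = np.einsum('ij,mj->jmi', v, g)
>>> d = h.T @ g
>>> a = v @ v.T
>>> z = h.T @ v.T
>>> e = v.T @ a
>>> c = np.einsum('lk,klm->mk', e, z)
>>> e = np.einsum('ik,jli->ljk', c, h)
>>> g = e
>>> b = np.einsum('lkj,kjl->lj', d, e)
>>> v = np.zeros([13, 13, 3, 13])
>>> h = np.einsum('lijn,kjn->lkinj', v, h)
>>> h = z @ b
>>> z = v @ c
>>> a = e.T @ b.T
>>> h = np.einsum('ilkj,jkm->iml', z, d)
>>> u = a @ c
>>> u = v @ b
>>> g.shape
(3, 3, 13)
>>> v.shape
(13, 13, 3, 13)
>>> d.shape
(13, 3, 3)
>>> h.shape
(13, 3, 13)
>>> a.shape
(13, 3, 13)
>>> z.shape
(13, 13, 3, 13)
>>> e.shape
(3, 3, 13)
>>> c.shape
(13, 13)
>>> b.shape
(13, 3)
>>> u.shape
(13, 13, 3, 3)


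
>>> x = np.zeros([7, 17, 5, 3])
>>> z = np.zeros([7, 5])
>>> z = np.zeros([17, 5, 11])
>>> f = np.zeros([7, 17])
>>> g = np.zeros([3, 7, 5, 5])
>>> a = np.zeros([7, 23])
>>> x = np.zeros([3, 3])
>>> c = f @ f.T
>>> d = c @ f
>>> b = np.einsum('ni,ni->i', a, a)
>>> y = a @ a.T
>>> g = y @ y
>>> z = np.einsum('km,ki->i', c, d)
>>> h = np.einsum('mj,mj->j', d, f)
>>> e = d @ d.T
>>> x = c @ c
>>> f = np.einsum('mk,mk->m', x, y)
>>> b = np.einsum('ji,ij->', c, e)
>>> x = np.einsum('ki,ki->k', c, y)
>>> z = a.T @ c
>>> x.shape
(7,)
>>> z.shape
(23, 7)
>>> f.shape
(7,)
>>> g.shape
(7, 7)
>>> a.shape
(7, 23)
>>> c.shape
(7, 7)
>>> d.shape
(7, 17)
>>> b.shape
()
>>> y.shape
(7, 7)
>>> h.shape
(17,)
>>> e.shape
(7, 7)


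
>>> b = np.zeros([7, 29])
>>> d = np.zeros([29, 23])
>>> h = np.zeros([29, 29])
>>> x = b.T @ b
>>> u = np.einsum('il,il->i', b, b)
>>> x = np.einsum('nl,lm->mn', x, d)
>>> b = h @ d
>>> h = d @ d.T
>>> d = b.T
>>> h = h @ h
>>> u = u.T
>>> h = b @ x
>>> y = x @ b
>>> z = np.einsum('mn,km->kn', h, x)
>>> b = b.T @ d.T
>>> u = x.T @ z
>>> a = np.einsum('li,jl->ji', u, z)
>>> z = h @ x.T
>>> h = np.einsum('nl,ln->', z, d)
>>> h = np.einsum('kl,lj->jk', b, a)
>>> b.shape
(23, 23)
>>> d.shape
(23, 29)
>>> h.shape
(29, 23)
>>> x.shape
(23, 29)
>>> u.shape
(29, 29)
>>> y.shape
(23, 23)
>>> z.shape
(29, 23)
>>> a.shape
(23, 29)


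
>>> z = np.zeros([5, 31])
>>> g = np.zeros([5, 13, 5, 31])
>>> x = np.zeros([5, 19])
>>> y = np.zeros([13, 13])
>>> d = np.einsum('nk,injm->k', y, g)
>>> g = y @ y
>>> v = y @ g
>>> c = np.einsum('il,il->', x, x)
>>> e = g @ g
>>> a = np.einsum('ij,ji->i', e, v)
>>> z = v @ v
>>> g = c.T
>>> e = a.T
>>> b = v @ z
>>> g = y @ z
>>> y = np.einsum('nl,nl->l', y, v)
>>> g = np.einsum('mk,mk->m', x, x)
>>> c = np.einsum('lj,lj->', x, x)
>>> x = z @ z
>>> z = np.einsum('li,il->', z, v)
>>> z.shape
()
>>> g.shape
(5,)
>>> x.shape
(13, 13)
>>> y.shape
(13,)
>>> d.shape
(13,)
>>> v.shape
(13, 13)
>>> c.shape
()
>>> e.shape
(13,)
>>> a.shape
(13,)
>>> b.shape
(13, 13)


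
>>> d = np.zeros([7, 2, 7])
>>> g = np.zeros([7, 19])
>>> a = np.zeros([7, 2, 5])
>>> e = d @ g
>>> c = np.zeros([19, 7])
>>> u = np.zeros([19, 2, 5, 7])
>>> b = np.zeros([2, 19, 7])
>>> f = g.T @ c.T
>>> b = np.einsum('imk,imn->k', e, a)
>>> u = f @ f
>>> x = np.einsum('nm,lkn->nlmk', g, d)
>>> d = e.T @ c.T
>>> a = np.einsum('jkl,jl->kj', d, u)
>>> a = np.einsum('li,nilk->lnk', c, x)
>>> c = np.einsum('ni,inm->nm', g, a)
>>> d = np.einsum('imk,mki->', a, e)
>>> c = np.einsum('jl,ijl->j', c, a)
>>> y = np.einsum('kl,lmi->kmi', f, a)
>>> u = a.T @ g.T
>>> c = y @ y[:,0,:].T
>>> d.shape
()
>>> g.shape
(7, 19)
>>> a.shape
(19, 7, 2)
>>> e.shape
(7, 2, 19)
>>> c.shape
(19, 7, 19)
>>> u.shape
(2, 7, 7)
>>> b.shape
(19,)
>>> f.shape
(19, 19)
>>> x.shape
(7, 7, 19, 2)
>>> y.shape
(19, 7, 2)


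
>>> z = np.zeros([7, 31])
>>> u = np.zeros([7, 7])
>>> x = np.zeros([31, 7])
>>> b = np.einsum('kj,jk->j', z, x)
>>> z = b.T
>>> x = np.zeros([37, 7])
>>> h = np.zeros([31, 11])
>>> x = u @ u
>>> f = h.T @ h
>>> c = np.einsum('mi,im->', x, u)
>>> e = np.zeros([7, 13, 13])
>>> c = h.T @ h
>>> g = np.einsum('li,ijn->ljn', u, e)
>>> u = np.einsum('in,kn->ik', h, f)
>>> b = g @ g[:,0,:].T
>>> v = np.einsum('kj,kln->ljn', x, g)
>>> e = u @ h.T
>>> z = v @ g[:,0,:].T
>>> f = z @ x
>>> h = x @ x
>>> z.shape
(13, 7, 7)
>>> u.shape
(31, 11)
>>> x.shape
(7, 7)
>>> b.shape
(7, 13, 7)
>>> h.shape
(7, 7)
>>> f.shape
(13, 7, 7)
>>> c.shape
(11, 11)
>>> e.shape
(31, 31)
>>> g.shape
(7, 13, 13)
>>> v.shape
(13, 7, 13)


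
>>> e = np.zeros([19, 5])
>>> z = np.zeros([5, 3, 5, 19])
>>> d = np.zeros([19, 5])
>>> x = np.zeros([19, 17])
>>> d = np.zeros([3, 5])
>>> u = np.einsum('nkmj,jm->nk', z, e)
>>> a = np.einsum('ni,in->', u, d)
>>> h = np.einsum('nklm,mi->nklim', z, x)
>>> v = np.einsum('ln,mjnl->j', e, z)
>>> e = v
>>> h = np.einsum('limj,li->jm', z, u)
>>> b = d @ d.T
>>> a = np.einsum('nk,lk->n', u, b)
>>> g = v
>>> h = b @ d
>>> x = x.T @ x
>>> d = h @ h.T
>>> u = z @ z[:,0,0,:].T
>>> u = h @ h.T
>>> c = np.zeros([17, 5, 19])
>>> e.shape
(3,)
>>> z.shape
(5, 3, 5, 19)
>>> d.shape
(3, 3)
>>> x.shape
(17, 17)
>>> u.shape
(3, 3)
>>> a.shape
(5,)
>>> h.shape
(3, 5)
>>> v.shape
(3,)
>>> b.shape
(3, 3)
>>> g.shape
(3,)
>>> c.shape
(17, 5, 19)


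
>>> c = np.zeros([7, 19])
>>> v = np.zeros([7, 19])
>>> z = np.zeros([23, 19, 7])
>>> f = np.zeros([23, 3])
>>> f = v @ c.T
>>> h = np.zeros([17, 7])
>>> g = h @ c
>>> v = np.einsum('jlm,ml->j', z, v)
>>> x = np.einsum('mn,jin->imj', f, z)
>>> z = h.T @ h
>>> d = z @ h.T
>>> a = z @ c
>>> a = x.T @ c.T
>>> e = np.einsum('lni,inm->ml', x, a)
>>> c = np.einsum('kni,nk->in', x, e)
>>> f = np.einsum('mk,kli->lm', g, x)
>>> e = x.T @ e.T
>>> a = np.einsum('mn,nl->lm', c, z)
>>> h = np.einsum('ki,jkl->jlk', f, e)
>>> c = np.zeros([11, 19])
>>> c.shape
(11, 19)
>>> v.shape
(23,)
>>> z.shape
(7, 7)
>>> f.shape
(7, 17)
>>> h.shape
(23, 7, 7)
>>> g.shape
(17, 19)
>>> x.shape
(19, 7, 23)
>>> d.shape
(7, 17)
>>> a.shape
(7, 23)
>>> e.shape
(23, 7, 7)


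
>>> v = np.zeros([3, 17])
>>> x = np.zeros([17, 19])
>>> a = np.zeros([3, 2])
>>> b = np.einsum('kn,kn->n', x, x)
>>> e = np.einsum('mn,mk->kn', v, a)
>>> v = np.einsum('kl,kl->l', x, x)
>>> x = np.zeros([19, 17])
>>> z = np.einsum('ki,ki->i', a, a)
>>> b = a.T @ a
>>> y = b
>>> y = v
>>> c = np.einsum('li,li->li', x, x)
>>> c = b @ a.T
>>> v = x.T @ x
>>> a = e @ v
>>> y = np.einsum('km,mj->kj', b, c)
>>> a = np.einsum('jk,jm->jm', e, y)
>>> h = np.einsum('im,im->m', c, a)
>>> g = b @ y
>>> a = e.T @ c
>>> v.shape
(17, 17)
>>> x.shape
(19, 17)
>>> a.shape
(17, 3)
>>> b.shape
(2, 2)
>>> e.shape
(2, 17)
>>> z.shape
(2,)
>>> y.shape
(2, 3)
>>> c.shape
(2, 3)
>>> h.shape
(3,)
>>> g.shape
(2, 3)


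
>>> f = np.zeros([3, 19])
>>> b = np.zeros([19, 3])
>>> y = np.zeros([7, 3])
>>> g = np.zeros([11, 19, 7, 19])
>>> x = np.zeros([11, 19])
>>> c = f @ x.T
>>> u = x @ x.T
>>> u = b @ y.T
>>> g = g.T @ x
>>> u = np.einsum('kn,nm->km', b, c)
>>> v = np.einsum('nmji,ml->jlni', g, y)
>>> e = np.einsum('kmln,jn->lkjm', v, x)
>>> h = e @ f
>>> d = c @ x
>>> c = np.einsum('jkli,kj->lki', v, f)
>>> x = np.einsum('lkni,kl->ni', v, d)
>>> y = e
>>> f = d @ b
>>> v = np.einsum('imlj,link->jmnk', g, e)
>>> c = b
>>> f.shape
(3, 3)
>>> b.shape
(19, 3)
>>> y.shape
(19, 19, 11, 3)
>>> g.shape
(19, 7, 19, 19)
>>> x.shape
(19, 19)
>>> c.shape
(19, 3)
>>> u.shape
(19, 11)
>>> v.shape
(19, 7, 11, 3)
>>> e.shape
(19, 19, 11, 3)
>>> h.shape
(19, 19, 11, 19)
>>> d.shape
(3, 19)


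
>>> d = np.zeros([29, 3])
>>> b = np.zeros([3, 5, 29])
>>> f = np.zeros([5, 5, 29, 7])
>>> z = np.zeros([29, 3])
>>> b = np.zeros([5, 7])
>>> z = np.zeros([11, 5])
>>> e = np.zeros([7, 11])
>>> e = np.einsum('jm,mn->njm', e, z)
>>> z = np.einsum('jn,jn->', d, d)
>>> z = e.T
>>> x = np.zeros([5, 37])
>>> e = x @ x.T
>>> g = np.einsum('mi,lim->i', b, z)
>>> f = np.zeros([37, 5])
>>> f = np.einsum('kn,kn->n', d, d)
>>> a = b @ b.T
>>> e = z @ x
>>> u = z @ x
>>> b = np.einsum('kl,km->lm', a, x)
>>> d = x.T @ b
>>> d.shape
(37, 37)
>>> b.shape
(5, 37)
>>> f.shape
(3,)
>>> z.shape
(11, 7, 5)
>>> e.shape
(11, 7, 37)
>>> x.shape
(5, 37)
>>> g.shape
(7,)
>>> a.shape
(5, 5)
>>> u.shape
(11, 7, 37)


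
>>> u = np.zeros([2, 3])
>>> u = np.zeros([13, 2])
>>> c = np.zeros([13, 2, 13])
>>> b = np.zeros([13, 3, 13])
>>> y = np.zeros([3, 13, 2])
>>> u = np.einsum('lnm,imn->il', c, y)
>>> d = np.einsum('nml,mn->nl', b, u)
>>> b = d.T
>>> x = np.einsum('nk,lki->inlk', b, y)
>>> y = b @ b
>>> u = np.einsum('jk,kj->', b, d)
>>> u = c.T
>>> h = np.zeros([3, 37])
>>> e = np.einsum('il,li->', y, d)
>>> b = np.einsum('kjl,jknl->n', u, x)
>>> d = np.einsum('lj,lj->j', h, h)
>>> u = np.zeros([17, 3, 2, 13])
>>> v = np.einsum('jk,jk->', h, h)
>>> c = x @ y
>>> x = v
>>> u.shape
(17, 3, 2, 13)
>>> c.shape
(2, 13, 3, 13)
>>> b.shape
(3,)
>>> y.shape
(13, 13)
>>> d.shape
(37,)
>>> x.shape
()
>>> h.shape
(3, 37)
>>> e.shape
()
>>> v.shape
()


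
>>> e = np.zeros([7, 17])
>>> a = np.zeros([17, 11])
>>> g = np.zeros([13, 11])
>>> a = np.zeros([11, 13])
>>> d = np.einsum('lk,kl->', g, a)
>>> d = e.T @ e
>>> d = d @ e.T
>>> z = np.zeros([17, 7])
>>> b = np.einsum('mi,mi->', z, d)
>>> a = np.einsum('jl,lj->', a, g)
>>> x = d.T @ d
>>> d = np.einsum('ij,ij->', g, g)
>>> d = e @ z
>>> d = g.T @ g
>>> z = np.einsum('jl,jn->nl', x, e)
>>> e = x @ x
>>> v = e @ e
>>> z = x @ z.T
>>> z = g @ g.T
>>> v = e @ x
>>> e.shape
(7, 7)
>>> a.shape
()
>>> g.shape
(13, 11)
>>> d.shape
(11, 11)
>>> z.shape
(13, 13)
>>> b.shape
()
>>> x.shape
(7, 7)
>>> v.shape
(7, 7)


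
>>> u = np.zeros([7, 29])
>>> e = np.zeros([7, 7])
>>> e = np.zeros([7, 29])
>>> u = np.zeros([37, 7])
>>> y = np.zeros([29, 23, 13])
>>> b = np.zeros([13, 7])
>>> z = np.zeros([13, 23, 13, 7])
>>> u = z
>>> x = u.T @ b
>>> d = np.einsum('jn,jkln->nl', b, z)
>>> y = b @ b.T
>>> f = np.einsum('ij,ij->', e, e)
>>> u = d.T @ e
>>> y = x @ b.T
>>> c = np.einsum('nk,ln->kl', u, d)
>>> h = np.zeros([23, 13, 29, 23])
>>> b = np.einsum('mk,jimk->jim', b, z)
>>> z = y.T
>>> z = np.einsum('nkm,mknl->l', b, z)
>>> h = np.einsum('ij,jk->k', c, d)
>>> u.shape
(13, 29)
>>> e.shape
(7, 29)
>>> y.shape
(7, 13, 23, 13)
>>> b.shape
(13, 23, 13)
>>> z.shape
(7,)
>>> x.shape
(7, 13, 23, 7)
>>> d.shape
(7, 13)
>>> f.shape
()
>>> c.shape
(29, 7)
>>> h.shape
(13,)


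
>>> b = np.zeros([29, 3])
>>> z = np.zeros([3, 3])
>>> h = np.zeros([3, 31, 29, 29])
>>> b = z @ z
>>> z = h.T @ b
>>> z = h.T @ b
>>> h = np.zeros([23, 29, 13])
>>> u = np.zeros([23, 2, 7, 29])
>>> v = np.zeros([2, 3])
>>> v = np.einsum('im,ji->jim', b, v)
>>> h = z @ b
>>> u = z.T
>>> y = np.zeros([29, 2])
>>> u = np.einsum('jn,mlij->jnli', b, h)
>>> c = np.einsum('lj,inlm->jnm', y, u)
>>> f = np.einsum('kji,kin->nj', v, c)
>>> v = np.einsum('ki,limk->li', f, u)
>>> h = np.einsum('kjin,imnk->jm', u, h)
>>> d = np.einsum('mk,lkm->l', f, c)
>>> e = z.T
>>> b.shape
(3, 3)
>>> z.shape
(29, 29, 31, 3)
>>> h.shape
(3, 29)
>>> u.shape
(3, 3, 29, 31)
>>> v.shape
(3, 3)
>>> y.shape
(29, 2)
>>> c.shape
(2, 3, 31)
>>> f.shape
(31, 3)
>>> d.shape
(2,)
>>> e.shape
(3, 31, 29, 29)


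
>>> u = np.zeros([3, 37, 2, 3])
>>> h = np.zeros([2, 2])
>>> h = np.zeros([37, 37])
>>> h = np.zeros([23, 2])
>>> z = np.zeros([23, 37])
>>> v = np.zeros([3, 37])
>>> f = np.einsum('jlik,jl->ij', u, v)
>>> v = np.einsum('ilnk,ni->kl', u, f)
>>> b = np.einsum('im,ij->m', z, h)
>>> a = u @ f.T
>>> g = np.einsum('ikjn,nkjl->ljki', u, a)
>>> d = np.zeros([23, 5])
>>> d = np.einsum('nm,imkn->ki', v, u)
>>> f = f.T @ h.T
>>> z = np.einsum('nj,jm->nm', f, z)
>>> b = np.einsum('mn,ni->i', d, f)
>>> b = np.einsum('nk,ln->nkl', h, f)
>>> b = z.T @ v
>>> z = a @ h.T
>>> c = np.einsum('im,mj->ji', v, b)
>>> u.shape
(3, 37, 2, 3)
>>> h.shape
(23, 2)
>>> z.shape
(3, 37, 2, 23)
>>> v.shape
(3, 37)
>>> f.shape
(3, 23)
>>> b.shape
(37, 37)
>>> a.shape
(3, 37, 2, 2)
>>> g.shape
(2, 2, 37, 3)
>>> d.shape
(2, 3)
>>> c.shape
(37, 3)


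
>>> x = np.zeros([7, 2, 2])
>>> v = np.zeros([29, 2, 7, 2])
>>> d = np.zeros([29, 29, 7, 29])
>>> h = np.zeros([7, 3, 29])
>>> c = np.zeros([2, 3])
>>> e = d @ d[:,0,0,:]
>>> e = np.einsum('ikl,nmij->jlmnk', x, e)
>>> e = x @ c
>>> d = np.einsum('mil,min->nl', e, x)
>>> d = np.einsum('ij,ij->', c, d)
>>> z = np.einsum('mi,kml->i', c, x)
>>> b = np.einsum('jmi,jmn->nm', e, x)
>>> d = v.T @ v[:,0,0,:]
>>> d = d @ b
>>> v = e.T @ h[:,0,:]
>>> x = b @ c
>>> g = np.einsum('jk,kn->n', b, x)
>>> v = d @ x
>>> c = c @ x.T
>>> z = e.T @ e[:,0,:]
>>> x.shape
(2, 3)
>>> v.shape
(2, 7, 2, 3)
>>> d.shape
(2, 7, 2, 2)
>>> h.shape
(7, 3, 29)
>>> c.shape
(2, 2)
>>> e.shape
(7, 2, 3)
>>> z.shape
(3, 2, 3)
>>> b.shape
(2, 2)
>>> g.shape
(3,)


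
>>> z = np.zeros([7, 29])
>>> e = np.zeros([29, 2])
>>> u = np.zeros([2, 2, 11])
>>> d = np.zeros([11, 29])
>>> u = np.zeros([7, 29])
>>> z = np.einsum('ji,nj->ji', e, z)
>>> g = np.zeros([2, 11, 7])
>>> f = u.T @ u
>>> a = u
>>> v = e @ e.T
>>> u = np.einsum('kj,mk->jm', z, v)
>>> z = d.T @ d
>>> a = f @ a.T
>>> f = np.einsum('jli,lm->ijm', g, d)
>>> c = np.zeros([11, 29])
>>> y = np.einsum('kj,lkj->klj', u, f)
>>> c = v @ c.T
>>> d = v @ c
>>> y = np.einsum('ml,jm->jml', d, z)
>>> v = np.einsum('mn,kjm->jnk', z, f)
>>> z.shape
(29, 29)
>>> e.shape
(29, 2)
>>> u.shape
(2, 29)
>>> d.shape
(29, 11)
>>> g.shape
(2, 11, 7)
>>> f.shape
(7, 2, 29)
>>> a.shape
(29, 7)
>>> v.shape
(2, 29, 7)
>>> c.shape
(29, 11)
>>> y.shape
(29, 29, 11)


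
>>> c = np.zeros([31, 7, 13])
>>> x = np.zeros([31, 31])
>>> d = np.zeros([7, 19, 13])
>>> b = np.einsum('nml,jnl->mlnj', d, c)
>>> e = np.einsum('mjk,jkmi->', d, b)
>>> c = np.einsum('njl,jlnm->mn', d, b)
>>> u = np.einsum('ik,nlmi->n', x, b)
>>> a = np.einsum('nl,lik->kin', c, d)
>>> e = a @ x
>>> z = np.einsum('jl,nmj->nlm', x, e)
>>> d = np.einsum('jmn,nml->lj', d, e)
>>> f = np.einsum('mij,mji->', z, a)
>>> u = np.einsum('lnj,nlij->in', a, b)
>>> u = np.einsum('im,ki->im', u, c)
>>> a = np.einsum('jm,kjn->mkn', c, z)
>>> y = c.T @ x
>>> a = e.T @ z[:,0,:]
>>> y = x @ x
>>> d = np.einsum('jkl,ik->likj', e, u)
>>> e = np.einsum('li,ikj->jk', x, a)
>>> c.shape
(31, 7)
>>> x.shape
(31, 31)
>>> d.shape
(31, 7, 19, 13)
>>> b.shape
(19, 13, 7, 31)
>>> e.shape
(19, 19)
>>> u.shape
(7, 19)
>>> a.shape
(31, 19, 19)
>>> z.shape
(13, 31, 19)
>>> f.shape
()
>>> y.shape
(31, 31)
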